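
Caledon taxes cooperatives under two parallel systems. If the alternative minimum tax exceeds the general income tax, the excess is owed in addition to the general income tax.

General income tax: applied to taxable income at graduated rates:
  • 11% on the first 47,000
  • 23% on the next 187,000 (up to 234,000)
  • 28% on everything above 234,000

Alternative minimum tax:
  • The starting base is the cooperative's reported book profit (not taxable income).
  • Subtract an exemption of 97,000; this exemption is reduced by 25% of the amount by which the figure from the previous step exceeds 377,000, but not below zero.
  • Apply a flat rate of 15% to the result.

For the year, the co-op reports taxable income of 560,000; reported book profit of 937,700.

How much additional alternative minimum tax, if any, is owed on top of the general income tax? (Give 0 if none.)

General income tax:
  47,000 × 11% = 5,170
  187,000 × 23% = 43,010
  326,000 × 28% = 91,280
  → 139,460

Alternative minimum tax:
  Base (reported book profit): 937,700
  Exemption: 25% × (937,700 − 377,000) = 140,175 ≥ 97,000, so the exemption is fully phased out
  Base: 937,700 − 0 = 937,700
  937,700 × 15% = 140,655

Excess of alternative minimum tax over general income tax: 140,655 − 139,460 = 1,195.

1,195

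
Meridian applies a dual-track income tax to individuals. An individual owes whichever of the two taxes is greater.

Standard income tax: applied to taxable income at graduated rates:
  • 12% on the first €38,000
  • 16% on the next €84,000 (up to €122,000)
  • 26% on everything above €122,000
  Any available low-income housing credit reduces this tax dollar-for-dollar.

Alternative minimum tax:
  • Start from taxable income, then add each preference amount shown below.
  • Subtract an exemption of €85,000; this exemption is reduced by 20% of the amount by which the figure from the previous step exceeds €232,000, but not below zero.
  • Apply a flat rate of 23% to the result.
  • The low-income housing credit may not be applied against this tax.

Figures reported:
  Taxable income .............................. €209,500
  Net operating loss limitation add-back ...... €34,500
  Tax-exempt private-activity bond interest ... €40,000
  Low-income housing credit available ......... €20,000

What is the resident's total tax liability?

Standard income tax:
  €38,000 × 12% = €4,560
  €84,000 × 16% = €13,440
  €87,500 × 26% = €22,750
  → €40,750
  Less low-income housing credit €20,000 → €20,750

Alternative minimum tax:
  Adjusted income: €209,500 + €34,500 + €40,000 = €284,000
  Exemption: €85,000 − 20% × (€284,000 − €232,000) = €85,000 − €10,400 = €74,600
  Base: €284,000 − €74,600 = €209,400
  €209,400 × 23% = €48,162

€48,162 > €20,750, so the alternative minimum tax is the binding amount.

€48,162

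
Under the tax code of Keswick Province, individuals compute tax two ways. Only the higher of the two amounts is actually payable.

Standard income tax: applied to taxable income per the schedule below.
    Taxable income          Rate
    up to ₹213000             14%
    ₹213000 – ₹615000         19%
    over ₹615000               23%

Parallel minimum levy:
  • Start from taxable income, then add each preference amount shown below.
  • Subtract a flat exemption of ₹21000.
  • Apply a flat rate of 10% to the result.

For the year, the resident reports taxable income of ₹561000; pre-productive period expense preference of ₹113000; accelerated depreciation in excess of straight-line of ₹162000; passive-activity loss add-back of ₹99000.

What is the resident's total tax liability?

Standard income tax:
  ₹213000 × 14% = ₹29820
  ₹348000 × 19% = ₹66120
  → ₹95940

Parallel minimum levy:
  Adjusted income: ₹561000 + ₹113000 + ₹162000 + ₹99000 = ₹935000
  Less exemption ₹21000 → base ₹914000
  ₹914000 × 10% = ₹91400

₹95940 > ₹91400, so the standard income tax governs.

₹95940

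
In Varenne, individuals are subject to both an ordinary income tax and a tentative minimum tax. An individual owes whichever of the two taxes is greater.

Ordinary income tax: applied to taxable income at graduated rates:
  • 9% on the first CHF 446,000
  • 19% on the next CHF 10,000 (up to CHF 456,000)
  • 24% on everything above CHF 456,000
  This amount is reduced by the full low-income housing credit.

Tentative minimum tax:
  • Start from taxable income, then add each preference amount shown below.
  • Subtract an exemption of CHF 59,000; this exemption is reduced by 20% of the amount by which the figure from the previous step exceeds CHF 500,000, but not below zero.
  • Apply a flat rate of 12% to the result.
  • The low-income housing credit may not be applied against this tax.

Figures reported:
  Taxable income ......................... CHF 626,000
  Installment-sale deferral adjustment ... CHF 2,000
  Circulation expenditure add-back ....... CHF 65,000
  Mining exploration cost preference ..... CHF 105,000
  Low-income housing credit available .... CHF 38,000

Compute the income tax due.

CHF 95,760

Tentative minimum tax:
  Adjusted income: CHF 626,000 + CHF 2,000 + CHF 65,000 + CHF 105,000 = CHF 798,000
  Exemption: 20% × (CHF 798,000 − CHF 500,000) = CHF 59,600 ≥ CHF 59,000, so the exemption is fully phased out
  Base: CHF 798,000 − CHF 0 = CHF 798,000
  CHF 798,000 × 12% = CHF 95,760

Ordinary income tax:
  CHF 446,000 × 9% = CHF 40,140
  CHF 10,000 × 19% = CHF 1,900
  CHF 170,000 × 24% = CHF 40,800
  → CHF 82,840
  Less low-income housing credit CHF 38,000 → CHF 44,840

CHF 95,760 > CHF 44,840, so the tentative minimum tax is the binding amount.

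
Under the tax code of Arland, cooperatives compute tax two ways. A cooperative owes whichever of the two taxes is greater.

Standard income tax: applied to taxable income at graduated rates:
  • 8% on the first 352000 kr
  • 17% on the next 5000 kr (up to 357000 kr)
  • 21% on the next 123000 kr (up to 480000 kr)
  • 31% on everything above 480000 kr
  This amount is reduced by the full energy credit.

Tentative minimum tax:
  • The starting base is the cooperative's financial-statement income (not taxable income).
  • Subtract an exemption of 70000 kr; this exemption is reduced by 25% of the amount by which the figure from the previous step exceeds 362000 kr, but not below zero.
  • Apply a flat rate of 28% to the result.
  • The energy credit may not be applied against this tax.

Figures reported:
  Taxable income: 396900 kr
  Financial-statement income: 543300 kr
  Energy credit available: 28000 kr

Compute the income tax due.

Tentative minimum tax:
  Base (financial-statement income): 543300 kr
  Exemption: 70000 kr − 25% × (543300 kr − 362000 kr) = 70000 kr − 45325 kr = 24675 kr
  Base: 543300 kr − 24675 kr = 518625 kr
  518625 kr × 28% = 145215 kr

Standard income tax:
  352000 kr × 8% = 28160 kr
  5000 kr × 17% = 850 kr
  39900 kr × 21% = 8379 kr
  → 37389 kr
  Less energy credit 28000 kr → 9389 kr

145215 kr > 9389 kr, so the tentative minimum tax is the binding amount.

145215 kr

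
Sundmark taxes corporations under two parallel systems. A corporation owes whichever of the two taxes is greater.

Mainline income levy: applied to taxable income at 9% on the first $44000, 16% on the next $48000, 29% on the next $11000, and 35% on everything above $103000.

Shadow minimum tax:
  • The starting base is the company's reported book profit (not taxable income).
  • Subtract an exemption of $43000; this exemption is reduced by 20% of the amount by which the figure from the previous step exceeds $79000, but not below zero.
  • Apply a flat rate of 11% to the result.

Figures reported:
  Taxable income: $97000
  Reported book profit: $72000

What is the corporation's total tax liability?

Mainline income levy:
  $44000 × 9% = $3960
  $48000 × 16% = $7680
  $5000 × 29% = $1450
  → $13090

Shadow minimum tax:
  Base (reported book profit): $72000
  Exemption: $72000 ≤ $79000, so full $43000 applies
  Base: $72000 − $43000 = $29000
  $29000 × 11% = $3190

$13090 > $3190, so the mainline income levy governs.

$13090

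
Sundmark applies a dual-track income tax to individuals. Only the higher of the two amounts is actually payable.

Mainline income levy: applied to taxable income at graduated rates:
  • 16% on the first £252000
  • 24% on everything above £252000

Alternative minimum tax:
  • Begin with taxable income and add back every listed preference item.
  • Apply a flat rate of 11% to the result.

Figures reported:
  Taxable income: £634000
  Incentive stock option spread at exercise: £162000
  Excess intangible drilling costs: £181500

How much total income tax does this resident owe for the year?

Mainline income levy:
  £252000 × 16% = £40320
  £382000 × 24% = £91680
  → £132000

Alternative minimum tax:
  Adjusted income: £634000 + £162000 + £181500 = £977500
  £977500 × 11% = £107525

£132000 > £107525, so the mainline income levy governs.

£132000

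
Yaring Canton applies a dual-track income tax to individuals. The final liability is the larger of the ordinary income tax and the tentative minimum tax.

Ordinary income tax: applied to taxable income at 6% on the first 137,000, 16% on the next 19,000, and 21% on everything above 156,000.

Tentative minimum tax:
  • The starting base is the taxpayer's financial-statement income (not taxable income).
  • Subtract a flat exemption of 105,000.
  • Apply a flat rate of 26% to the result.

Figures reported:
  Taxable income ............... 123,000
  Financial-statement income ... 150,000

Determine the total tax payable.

Tentative minimum tax:
  Base (financial-statement income): 150,000
  Less exemption 105,000 → base 45,000
  45,000 × 26% = 11,700

Ordinary income tax:
  123,000 × 6% = 7,380

11,700 > 7,380, so the tentative minimum tax is the binding amount.

11,700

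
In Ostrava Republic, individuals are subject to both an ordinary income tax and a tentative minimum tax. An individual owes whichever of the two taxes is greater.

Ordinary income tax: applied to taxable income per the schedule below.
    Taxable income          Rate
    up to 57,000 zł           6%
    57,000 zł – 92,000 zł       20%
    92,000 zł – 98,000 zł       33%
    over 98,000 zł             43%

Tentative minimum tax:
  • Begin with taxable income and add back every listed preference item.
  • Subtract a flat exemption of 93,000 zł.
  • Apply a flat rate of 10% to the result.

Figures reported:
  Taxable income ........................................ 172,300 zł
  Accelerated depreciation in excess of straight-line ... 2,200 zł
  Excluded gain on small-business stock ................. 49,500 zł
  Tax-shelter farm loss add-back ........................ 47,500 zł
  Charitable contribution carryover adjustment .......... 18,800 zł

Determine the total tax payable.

Ordinary income tax:
  57,000 zł × 6% = 3,420 zł
  35,000 zł × 20% = 7,000 zł
  6,000 zł × 33% = 1,980 zł
  74,300 zł × 43% = 31,949 zł
  → 44,349 zł

Tentative minimum tax:
  Adjusted income: 172,300 zł + 2,200 zł + 49,500 zł + 47,500 zł + 18,800 zł = 290,300 zł
  Less exemption 93,000 zł → base 197,300 zł
  197,300 zł × 10% = 19,730 zł

44,349 zł > 19,730 zł, so the ordinary income tax governs.

44,349 zł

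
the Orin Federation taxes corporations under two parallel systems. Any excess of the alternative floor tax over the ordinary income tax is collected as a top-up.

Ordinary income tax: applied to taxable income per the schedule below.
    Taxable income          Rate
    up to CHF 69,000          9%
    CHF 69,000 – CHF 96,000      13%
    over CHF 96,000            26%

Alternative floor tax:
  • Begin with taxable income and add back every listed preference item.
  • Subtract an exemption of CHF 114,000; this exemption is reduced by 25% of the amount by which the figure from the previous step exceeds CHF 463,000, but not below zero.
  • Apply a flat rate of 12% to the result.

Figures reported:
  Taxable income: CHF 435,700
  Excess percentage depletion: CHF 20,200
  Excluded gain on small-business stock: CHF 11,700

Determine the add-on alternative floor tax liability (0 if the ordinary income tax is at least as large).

Ordinary income tax:
  CHF 69,000 × 9% = CHF 6,210
  CHF 27,000 × 13% = CHF 3,510
  CHF 339,700 × 26% = CHF 88,322
  → CHF 98,042

Alternative floor tax:
  Adjusted income: CHF 435,700 + CHF 20,200 + CHF 11,700 = CHF 467,600
  Exemption: CHF 114,000 − 25% × (CHF 467,600 − CHF 463,000) = CHF 114,000 − CHF 1,150 = CHF 112,850
  Base: CHF 467,600 − CHF 112,850 = CHF 354,750
  CHF 354,750 × 12% = CHF 42,570

CHF 42,570 ≤ CHF 98,042, so no add-on is due.

CHF 0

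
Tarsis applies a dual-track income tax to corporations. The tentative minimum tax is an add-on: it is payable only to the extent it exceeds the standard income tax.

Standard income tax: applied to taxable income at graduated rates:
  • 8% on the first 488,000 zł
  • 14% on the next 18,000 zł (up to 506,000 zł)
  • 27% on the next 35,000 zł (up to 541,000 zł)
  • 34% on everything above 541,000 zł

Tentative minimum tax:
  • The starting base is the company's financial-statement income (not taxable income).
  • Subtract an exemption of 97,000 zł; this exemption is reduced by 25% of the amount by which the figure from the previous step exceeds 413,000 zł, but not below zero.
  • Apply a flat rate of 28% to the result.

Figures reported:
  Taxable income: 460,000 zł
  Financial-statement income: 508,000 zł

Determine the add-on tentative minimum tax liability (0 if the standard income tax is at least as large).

84,930 zł

Tentative minimum tax:
  Base (financial-statement income): 508,000 zł
  Exemption: 97,000 zł − 25% × (508,000 zł − 413,000 zł) = 97,000 zł − 23,750 zł = 73,250 zł
  Base: 508,000 zł − 73,250 zł = 434,750 zł
  434,750 zł × 28% = 121,730 zł

Standard income tax:
  460,000 zł × 8% = 36,800 zł

Excess of tentative minimum tax over standard income tax: 121,730 zł − 36,800 zł = 84,930 zł.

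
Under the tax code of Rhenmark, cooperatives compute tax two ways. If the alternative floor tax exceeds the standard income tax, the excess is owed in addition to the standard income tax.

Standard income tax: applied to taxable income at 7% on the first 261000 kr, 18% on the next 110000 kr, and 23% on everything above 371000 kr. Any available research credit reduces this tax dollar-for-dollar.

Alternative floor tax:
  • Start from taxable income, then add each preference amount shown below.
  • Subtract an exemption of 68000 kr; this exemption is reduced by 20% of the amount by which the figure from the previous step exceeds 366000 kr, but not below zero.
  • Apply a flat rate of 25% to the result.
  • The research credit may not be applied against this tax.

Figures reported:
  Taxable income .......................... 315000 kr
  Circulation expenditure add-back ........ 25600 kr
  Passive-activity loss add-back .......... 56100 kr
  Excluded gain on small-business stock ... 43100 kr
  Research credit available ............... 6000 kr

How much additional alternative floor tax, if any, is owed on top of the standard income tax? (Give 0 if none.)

Alternative floor tax:
  Adjusted income: 315000 kr + 25600 kr + 56100 kr + 43100 kr = 439800 kr
  Exemption: 68000 kr − 20% × (439800 kr − 366000 kr) = 68000 kr − 14760 kr = 53240 kr
  Base: 439800 kr − 53240 kr = 386560 kr
  386560 kr × 25% = 96640 kr

Standard income tax:
  261000 kr × 7% = 18270 kr
  54000 kr × 18% = 9720 kr
  → 27990 kr
  Less research credit 6000 kr → 21990 kr

Excess of alternative floor tax over standard income tax: 96640 kr − 21990 kr = 74650 kr.

74650 kr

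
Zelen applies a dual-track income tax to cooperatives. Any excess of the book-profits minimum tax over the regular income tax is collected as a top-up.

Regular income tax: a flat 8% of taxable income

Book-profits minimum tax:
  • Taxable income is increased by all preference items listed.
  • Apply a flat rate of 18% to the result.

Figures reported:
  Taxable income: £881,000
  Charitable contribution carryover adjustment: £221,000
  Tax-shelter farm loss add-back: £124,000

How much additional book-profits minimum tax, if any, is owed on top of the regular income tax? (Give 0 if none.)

£150,200

Regular income tax:
  £881,000 × 8% = £70,480

Book-profits minimum tax:
  Adjusted income: £881,000 + £221,000 + £124,000 = £1,226,000
  £1,226,000 × 18% = £220,680

Excess of book-profits minimum tax over regular income tax: £220,680 − £70,480 = £150,200.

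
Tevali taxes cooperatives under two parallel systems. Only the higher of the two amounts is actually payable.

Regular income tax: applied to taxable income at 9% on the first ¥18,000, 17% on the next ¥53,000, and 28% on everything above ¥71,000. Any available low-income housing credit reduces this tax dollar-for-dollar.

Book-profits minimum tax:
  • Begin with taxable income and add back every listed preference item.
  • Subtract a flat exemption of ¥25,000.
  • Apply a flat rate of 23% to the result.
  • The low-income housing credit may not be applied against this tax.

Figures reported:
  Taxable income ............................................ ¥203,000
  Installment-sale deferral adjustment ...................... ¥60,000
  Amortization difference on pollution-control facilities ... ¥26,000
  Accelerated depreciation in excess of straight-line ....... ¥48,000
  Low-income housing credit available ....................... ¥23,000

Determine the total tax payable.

¥71,760

Book-profits minimum tax:
  Adjusted income: ¥203,000 + ¥60,000 + ¥26,000 + ¥48,000 = ¥337,000
  Less exemption ¥25,000 → base ¥312,000
  ¥312,000 × 23% = ¥71,760

Regular income tax:
  ¥18,000 × 9% = ¥1,620
  ¥53,000 × 17% = ¥9,010
  ¥132,000 × 28% = ¥36,960
  → ¥47,590
  Less low-income housing credit ¥23,000 → ¥24,590

¥71,760 > ¥24,590, so the book-profits minimum tax is the binding amount.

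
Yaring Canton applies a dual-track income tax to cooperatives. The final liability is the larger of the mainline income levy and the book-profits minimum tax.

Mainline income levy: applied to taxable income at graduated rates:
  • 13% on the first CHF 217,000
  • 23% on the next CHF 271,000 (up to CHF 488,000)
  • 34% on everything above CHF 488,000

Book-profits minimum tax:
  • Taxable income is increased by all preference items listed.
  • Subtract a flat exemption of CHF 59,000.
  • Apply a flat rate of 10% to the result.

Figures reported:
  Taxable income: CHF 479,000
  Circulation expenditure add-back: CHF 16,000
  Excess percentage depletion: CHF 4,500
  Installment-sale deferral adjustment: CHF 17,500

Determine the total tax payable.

Mainline income levy:
  CHF 217,000 × 13% = CHF 28,210
  CHF 262,000 × 23% = CHF 60,260
  → CHF 88,470

Book-profits minimum tax:
  Adjusted income: CHF 479,000 + CHF 16,000 + CHF 4,500 + CHF 17,500 = CHF 517,000
  Less exemption CHF 59,000 → base CHF 458,000
  CHF 458,000 × 10% = CHF 45,800

CHF 88,470 > CHF 45,800, so the mainline income levy governs.

CHF 88,470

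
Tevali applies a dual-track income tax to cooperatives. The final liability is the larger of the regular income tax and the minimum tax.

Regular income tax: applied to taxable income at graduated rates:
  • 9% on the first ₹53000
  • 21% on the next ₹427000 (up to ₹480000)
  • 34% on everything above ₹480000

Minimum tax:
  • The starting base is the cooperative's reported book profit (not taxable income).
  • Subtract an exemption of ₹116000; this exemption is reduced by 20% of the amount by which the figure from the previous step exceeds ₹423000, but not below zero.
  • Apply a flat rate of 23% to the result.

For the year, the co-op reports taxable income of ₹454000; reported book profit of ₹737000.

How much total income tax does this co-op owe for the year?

Minimum tax:
  Base (reported book profit): ₹737000
  Exemption: ₹116000 − 20% × (₹737000 − ₹423000) = ₹116000 − ₹62800 = ₹53200
  Base: ₹737000 − ₹53200 = ₹683800
  ₹683800 × 23% = ₹157274

Regular income tax:
  ₹53000 × 9% = ₹4770
  ₹401000 × 21% = ₹84210
  → ₹88980

₹157274 > ₹88980, so the minimum tax is the binding amount.

₹157274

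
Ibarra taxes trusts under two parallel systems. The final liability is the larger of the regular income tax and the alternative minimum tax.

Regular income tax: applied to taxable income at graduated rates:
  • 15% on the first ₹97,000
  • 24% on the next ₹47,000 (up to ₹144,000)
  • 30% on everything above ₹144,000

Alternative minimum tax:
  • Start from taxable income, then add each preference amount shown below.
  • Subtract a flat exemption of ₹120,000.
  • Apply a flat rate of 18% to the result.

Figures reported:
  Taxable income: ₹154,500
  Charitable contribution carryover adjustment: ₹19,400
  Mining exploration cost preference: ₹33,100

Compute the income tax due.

₹28,980

Alternative minimum tax:
  Adjusted income: ₹154,500 + ₹19,400 + ₹33,100 = ₹207,000
  Less exemption ₹120,000 → base ₹87,000
  ₹87,000 × 18% = ₹15,660

Regular income tax:
  ₹97,000 × 15% = ₹14,550
  ₹47,000 × 24% = ₹11,280
  ₹10,500 × 30% = ₹3,150
  → ₹28,980

₹28,980 > ₹15,660, so the regular income tax governs.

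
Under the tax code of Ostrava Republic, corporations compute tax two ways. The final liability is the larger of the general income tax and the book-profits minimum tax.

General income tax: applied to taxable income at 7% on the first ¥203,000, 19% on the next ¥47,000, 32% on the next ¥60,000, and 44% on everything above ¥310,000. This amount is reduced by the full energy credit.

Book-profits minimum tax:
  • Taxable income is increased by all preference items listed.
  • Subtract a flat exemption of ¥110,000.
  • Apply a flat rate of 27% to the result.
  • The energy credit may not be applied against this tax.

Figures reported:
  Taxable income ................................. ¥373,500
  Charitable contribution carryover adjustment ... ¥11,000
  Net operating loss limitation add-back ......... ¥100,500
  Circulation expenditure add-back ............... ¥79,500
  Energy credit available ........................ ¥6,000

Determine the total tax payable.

¥122,715

General income tax:
  ¥203,000 × 7% = ¥14,210
  ¥47,000 × 19% = ¥8,930
  ¥60,000 × 32% = ¥19,200
  ¥63,500 × 44% = ¥27,940
  → ¥70,280
  Less energy credit ¥6,000 → ¥64,280

Book-profits minimum tax:
  Adjusted income: ¥373,500 + ¥11,000 + ¥100,500 + ¥79,500 = ¥564,500
  Less exemption ¥110,000 → base ¥454,500
  ¥454,500 × 27% = ¥122,715

¥122,715 > ¥64,280, so the book-profits minimum tax is the binding amount.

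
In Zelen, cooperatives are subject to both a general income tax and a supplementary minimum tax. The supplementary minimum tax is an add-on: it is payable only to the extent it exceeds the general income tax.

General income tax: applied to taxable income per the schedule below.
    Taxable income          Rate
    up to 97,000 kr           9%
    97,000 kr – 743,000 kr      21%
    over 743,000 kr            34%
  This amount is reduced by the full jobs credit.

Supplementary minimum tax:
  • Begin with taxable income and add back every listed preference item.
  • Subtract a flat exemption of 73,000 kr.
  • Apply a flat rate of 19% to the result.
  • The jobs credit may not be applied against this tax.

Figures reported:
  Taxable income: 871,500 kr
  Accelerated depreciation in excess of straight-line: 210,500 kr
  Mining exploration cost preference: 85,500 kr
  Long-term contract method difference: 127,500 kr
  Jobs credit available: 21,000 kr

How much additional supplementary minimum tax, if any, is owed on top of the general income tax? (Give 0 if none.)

65,100 kr

General income tax:
  97,000 kr × 9% = 8,730 kr
  646,000 kr × 21% = 135,660 kr
  128,500 kr × 34% = 43,690 kr
  → 188,080 kr
  Less jobs credit 21,000 kr → 167,080 kr

Supplementary minimum tax:
  Adjusted income: 871,500 kr + 210,500 kr + 85,500 kr + 127,500 kr = 1,295,000 kr
  Less exemption 73,000 kr → base 1,222,000 kr
  1,222,000 kr × 19% = 232,180 kr

Excess of supplementary minimum tax over general income tax: 232,180 kr − 167,080 kr = 65,100 kr.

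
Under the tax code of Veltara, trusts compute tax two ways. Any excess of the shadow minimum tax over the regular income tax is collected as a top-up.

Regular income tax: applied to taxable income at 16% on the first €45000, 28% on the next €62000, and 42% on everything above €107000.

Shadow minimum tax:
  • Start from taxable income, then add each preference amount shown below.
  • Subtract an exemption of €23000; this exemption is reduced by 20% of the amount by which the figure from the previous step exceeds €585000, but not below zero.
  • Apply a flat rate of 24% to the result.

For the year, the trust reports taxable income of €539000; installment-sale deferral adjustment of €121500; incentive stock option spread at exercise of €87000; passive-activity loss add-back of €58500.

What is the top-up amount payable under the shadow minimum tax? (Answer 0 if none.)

€0

Regular income tax:
  €45000 × 16% = €7200
  €62000 × 28% = €17360
  €432000 × 42% = €181440
  → €206000

Shadow minimum tax:
  Adjusted income: €539000 + €121500 + €87000 + €58500 = €806000
  Exemption: 20% × (€806000 − €585000) = €44200 ≥ €23000, so the exemption is fully phased out
  Base: €806000 − €0 = €806000
  €806000 × 24% = €193440

€193440 ≤ €206000, so no add-on is due.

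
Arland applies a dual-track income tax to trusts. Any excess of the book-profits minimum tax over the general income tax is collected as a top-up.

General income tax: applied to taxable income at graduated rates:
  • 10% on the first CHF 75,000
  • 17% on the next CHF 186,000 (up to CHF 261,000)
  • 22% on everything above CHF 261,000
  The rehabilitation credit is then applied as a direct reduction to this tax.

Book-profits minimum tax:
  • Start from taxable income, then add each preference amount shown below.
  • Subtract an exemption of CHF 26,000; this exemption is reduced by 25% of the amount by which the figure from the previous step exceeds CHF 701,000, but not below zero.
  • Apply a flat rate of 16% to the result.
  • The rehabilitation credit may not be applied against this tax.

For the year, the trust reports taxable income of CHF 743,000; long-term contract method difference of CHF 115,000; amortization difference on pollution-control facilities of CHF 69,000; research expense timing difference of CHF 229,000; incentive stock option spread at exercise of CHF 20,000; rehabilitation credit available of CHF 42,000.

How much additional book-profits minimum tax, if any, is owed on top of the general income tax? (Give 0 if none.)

CHF 85,000

General income tax:
  CHF 75,000 × 10% = CHF 7,500
  CHF 186,000 × 17% = CHF 31,620
  CHF 482,000 × 22% = CHF 106,040
  → CHF 145,160
  Less rehabilitation credit CHF 42,000 → CHF 103,160

Book-profits minimum tax:
  Adjusted income: CHF 743,000 + CHF 115,000 + CHF 69,000 + CHF 229,000 + CHF 20,000 = CHF 1,176,000
  Exemption: 25% × (CHF 1,176,000 − CHF 701,000) = CHF 118,750 ≥ CHF 26,000, so the exemption is fully phased out
  Base: CHF 1,176,000 − CHF 0 = CHF 1,176,000
  CHF 1,176,000 × 16% = CHF 188,160

Excess of book-profits minimum tax over general income tax: CHF 188,160 − CHF 103,160 = CHF 85,000.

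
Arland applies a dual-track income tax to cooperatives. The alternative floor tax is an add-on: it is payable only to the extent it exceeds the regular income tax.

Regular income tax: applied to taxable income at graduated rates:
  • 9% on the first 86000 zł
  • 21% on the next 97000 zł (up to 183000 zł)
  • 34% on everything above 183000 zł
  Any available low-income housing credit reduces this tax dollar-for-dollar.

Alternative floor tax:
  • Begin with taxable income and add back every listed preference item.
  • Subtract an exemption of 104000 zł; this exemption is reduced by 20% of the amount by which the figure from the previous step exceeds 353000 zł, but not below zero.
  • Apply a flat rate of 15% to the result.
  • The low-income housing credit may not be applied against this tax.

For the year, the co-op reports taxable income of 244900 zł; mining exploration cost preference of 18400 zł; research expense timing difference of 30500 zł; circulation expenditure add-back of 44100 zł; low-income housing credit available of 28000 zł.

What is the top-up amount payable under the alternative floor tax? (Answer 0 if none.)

Alternative floor tax:
  Adjusted income: 244900 zł + 18400 zł + 30500 zł + 44100 zł = 337900 zł
  Exemption: 337900 zł ≤ 353000 zł, so full 104000 zł applies
  Base: 337900 zł − 104000 zł = 233900 zł
  233900 zł × 15% = 35085 zł

Regular income tax:
  86000 zł × 9% = 7740 zł
  97000 zł × 21% = 20370 zł
  61900 zł × 34% = 21046 zł
  → 49156 zł
  Less low-income housing credit 28000 zł → 21156 zł

Excess of alternative floor tax over regular income tax: 35085 zł − 21156 zł = 13929 zł.

13929 zł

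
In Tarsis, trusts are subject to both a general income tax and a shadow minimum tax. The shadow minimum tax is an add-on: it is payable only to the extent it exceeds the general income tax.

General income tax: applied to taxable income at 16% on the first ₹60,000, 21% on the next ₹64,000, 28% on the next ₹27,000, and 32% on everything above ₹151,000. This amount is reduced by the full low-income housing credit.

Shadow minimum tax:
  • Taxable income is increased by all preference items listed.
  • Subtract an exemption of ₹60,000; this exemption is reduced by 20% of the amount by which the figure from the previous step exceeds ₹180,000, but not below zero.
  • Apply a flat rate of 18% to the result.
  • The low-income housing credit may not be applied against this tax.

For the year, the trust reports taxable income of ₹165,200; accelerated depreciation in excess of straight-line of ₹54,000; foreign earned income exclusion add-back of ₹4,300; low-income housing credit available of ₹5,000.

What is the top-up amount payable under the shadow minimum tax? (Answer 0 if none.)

Shadow minimum tax:
  Adjusted income: ₹165,200 + ₹54,000 + ₹4,300 = ₹223,500
  Exemption: ₹60,000 − 20% × (₹223,500 − ₹180,000) = ₹60,000 − ₹8,700 = ₹51,300
  Base: ₹223,500 − ₹51,300 = ₹172,200
  ₹172,200 × 18% = ₹30,996

General income tax:
  ₹60,000 × 16% = ₹9,600
  ₹64,000 × 21% = ₹13,440
  ₹27,000 × 28% = ₹7,560
  ₹14,200 × 32% = ₹4,544
  → ₹35,144
  Less low-income housing credit ₹5,000 → ₹30,144

Excess of shadow minimum tax over general income tax: ₹30,996 − ₹30,144 = ₹852.

₹852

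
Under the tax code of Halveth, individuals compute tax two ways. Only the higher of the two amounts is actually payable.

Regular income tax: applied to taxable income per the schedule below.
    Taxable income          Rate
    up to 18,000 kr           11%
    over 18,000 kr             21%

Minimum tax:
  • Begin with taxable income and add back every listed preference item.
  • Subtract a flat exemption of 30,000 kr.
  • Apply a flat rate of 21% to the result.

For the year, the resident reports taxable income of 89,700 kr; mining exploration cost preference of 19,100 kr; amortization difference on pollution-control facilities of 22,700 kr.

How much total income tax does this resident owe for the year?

21,315 kr

Minimum tax:
  Adjusted income: 89,700 kr + 19,100 kr + 22,700 kr = 131,500 kr
  Less exemption 30,000 kr → base 101,500 kr
  101,500 kr × 21% = 21,315 kr

Regular income tax:
  18,000 kr × 11% = 1,980 kr
  71,700 kr × 21% = 15,057 kr
  → 17,037 kr

21,315 kr > 17,037 kr, so the minimum tax is the binding amount.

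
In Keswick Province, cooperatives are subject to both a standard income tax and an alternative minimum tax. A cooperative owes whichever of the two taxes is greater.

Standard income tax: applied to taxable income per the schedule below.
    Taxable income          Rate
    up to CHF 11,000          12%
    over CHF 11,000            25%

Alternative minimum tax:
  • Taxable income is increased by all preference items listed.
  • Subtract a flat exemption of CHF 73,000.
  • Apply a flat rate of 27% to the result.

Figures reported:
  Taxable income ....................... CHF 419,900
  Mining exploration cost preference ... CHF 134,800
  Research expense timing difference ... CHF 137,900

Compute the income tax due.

Standard income tax:
  CHF 11,000 × 12% = CHF 1,320
  CHF 408,900 × 25% = CHF 102,225
  → CHF 103,545

Alternative minimum tax:
  Adjusted income: CHF 419,900 + CHF 134,800 + CHF 137,900 = CHF 692,600
  Less exemption CHF 73,000 → base CHF 619,600
  CHF 619,600 × 27% = CHF 167,292

CHF 167,292 > CHF 103,545, so the alternative minimum tax is the binding amount.

CHF 167,292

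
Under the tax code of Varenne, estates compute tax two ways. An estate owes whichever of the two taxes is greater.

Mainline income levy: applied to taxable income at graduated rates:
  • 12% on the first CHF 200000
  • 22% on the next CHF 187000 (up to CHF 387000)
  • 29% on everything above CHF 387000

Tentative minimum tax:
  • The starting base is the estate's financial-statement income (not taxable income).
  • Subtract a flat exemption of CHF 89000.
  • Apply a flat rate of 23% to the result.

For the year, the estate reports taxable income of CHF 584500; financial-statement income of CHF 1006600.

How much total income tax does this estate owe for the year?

Mainline income levy:
  CHF 200000 × 12% = CHF 24000
  CHF 187000 × 22% = CHF 41140
  CHF 197500 × 29% = CHF 57275
  → CHF 122415

Tentative minimum tax:
  Base (financial-statement income): CHF 1006600
  Less exemption CHF 89000 → base CHF 917600
  CHF 917600 × 23% = CHF 211048

CHF 211048 > CHF 122415, so the tentative minimum tax is the binding amount.

CHF 211048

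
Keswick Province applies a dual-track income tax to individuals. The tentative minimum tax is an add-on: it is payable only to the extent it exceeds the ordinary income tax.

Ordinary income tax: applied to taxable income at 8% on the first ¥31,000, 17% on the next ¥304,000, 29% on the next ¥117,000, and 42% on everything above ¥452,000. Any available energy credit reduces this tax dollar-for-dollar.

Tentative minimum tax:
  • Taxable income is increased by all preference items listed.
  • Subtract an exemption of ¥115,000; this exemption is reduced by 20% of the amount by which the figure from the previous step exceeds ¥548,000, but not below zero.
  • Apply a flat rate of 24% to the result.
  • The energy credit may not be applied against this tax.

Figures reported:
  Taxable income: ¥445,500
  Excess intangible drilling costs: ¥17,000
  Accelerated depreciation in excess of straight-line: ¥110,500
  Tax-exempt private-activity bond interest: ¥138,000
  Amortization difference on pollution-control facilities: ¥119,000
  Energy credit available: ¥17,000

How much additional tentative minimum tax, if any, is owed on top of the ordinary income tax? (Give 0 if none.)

¥115,931

Tentative minimum tax:
  Adjusted income: ¥445,500 + ¥17,000 + ¥110,500 + ¥138,000 + ¥119,000 = ¥830,000
  Exemption: ¥115,000 − 20% × (¥830,000 − ¥548,000) = ¥115,000 − ¥56,400 = ¥58,600
  Base: ¥830,000 − ¥58,600 = ¥771,400
  ¥771,400 × 24% = ¥185,136

Ordinary income tax:
  ¥31,000 × 8% = ¥2,480
  ¥304,000 × 17% = ¥51,680
  ¥110,500 × 29% = ¥32,045
  → ¥86,205
  Less energy credit ¥17,000 → ¥69,205

Excess of tentative minimum tax over ordinary income tax: ¥185,136 − ¥69,205 = ¥115,931.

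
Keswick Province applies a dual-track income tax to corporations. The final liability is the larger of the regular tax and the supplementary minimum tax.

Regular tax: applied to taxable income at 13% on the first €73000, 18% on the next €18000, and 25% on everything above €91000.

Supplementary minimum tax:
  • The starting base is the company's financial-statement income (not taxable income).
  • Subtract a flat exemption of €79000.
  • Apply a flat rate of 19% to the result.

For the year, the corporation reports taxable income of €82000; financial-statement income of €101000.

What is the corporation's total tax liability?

€11110

Supplementary minimum tax:
  Base (financial-statement income): €101000
  Less exemption €79000 → base €22000
  €22000 × 19% = €4180

Regular tax:
  €73000 × 13% = €9490
  €9000 × 18% = €1620
  → €11110

€11110 > €4180, so the regular tax governs.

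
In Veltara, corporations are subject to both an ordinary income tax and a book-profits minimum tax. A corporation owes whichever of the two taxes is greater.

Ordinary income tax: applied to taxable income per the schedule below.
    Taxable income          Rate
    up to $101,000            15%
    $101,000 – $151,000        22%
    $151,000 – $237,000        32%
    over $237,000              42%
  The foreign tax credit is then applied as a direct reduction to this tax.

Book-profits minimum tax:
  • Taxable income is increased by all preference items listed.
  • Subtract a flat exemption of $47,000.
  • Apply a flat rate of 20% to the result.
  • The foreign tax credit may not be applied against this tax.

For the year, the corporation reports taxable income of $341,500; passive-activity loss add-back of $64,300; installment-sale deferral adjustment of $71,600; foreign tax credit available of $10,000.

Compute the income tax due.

Book-profits minimum tax:
  Adjusted income: $341,500 + $64,300 + $71,600 = $477,400
  Less exemption $47,000 → base $430,400
  $430,400 × 20% = $86,080

Ordinary income tax:
  $101,000 × 15% = $15,150
  $50,000 × 22% = $11,000
  $86,000 × 32% = $27,520
  $104,500 × 42% = $43,890
  → $97,560
  Less foreign tax credit $10,000 → $87,560

$87,560 > $86,080, so the ordinary income tax governs.

$87,560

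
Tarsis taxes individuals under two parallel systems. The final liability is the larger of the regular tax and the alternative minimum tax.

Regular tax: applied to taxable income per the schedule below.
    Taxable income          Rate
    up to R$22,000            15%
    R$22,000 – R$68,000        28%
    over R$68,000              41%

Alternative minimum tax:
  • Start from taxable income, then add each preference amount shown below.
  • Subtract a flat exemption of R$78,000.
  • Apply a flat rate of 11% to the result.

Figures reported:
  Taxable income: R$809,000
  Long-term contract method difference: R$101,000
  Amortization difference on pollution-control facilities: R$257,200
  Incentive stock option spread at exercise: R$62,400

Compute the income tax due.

Regular tax:
  R$22,000 × 15% = R$3,300
  R$46,000 × 28% = R$12,880
  R$741,000 × 41% = R$303,810
  → R$319,990

Alternative minimum tax:
  Adjusted income: R$809,000 + R$101,000 + R$257,200 + R$62,400 = R$1,229,600
  Less exemption R$78,000 → base R$1,151,600
  R$1,151,600 × 11% = R$126,676

R$319,990 > R$126,676, so the regular tax governs.

R$319,990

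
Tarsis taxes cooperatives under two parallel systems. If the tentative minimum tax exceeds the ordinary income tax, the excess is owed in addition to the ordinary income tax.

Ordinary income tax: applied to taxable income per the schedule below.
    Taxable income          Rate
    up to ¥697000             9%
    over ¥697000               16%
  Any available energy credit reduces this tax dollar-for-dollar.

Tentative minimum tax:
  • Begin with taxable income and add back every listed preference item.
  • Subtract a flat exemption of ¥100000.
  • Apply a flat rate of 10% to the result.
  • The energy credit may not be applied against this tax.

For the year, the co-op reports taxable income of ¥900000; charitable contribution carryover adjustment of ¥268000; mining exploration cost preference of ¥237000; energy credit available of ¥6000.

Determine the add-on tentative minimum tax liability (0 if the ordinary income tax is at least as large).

¥41290

Tentative minimum tax:
  Adjusted income: ¥900000 + ¥268000 + ¥237000 = ¥1405000
  Less exemption ¥100000 → base ¥1305000
  ¥1305000 × 10% = ¥130500

Ordinary income tax:
  ¥697000 × 9% = ¥62730
  ¥203000 × 16% = ¥32480
  → ¥95210
  Less energy credit ¥6000 → ¥89210

Excess of tentative minimum tax over ordinary income tax: ¥130500 − ¥89210 = ¥41290.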